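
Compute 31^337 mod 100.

11

Successive squares of 31 mod 100: 31^1≡31, 31^2≡61, 31^4≡21, 31^8≡41, 31^16≡81, 31^32≡61, 31^64≡21, 31^128≡41, 31^256≡81.
Since 337 = 1 + 16 + 64 + 256 in binary, 31^337 ≡ 31·81·21·81 ≡ 11 (mod 100).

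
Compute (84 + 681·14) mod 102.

681·14 = 9534.
9534 = 93·102 + 48, so 9534 mod 102 = 48.
(84 + 48) mod 102 = 30.

30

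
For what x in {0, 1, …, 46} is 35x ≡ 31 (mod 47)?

35⁻¹ ≡ 43 (mod 47) because 35·43 = 1505 = 32·47 + 1.
Multiplying both sides by 43: x ≡ 43·31 = 1333 ≡ 17 (mod 47).
Check: 35·17 = 595 = 12·47 + 31.

17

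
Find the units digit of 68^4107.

2

Last digits of 8^n: 8, 4, 2, 6 (period 4).
4107 leaves remainder 3 on division by 4, so 68^4107 ends in 2.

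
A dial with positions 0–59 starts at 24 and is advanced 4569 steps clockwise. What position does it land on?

4569 mod 60 = 9 (since 76·60 = 4560).
(24 + 9) mod 60 = 33.

33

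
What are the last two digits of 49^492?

Square-and-reduce mod 100: 49^1≡49, 49^2≡1, 49^4≡1, 49^8≡1, 49^16≡1, 49^32≡1, 49^64≡1, 49^128≡1, 49^256≡1.
Since 492 = 4 + 8 + 32 + 64 + 128 + 256 in binary, 49^492 ≡ 1·1·1·1·1·1 ≡ 1 (mod 100).

01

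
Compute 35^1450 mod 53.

40

By repeated squaring mod 53: 35^1≡35, 35^2≡6, 35^4≡36, 35^8≡24, 35^16≡46, 35^32≡49, 35^64≡16, 35^128≡44, 35^256≡28, 35^512≡42, 35^1024≡15.
Since 1450 = 2 + 8 + 32 + 128 + 256 + 1024 in binary, 35^1450 ≡ 6·24·49·44·28·15 ≡ 40 (mod 53).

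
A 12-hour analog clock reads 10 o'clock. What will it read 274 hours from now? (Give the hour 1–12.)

8

274 = 22·12 + 10, so 274 mod 12 = 10.
10 + 10 → 8 on a 12-hour dial.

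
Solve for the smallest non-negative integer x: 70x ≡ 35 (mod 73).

37

70⁻¹ ≡ 24 (mod 73) because 70·24 = 1680 = 23·73 + 1.
So x ≡ 24·35 = 840 ≡ 37 (mod 73).
Check: 70·37 = 2590 = 35·73 + 35.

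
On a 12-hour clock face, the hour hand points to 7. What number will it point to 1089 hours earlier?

1089 − 90·12 = 9, so 1089 ≡ 9 (mod 12).
7 − 9 → 10 on a 12-hour dial.

10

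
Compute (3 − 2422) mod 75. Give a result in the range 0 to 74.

56

2422 mod 75 = 22 (since 32·75 = 2400).
(3 − 22) mod 75 = 56.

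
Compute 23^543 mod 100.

Successive squares of 23 mod 100: 23^1≡23, 23^2≡29, 23^4≡41, 23^8≡81, 23^16≡61, 23^32≡21, 23^64≡41, 23^128≡81, 23^256≡61, 23^512≡21.
543 = 1 + 2 + 4 + 8 + 16 + 512, so 23^543 ≡ 23·29·41·81·61·21 ≡ 67 (mod 100).

67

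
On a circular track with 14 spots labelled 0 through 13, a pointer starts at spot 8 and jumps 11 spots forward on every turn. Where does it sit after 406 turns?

406·11 = 4466.
4466 − 319·14 = 0, so 4466 ≡ 0 (mod 14).
(8 + 0) mod 14 = 8.

8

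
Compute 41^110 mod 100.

Successive squares of 41 mod 100: 41^1≡41, 41^2≡81, 41^4≡61, 41^8≡21, 41^16≡41, 41^32≡81, 41^64≡61.
Since 110 = 2 + 4 + 8 + 32 + 64 in binary, 41^110 ≡ 81·61·21·81·61 ≡ 1 (mod 100).

1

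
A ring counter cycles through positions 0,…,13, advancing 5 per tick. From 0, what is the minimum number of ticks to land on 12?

8

5⁻¹ ≡ 3 (mod 14) because 5·3 = 15 = 1·14 + 1.
So x ≡ 3·12 = 36 ≡ 8 (mod 14).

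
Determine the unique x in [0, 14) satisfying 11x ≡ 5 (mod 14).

3

The inverse of 11 mod 14 is 9 (since 11·9 = 99 ≡ 1).
So x ≡ 9·5 = 45 ≡ 3 (mod 14).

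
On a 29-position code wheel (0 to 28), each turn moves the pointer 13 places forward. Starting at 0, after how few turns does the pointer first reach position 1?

9

13⁻¹ ≡ 9 (mod 29) because 13·9 = 117 = 4·29 + 1.
So x ≡ 9·1 = 9 ≡ 9 (mod 29).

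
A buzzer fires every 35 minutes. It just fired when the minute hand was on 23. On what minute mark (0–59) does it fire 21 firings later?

21·35 = 735.
735 = 12·60 + 15, so 735 mod 60 = 15.
(23 + 15) mod 60 = 38.

38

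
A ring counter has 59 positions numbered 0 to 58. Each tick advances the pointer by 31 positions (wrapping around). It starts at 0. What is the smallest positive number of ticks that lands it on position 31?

31⁻¹ ≡ 40 (mod 59) because 31·40 = 1240 = 21·59 + 1.
So x ≡ 40·31 = 1240 ≡ 1 (mod 59).

1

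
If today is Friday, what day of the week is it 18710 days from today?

18710 − 2672·7 = 6, so 18710 ≡ 6 (mod 7).
Friday + 6 days → Thursday.

Thursday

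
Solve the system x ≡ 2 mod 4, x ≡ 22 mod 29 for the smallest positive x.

22

Since 29·1 ≡ 1 (mod 4), take x = 22 + 29·((2−22)·1 mod 4) = 22 + 29·0 = 22.
Check: 22 mod 4 = 2, 22 mod 29 = 22.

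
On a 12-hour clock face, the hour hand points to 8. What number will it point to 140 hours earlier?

140 mod 12 = 8 (since 11·12 = 132).
8 − 8 → 12 on a 12-hour dial.

12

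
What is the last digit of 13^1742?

Last digits of 3^n: 3, 9, 7, 1 (period 4).
1742 leaves remainder 2 on division by 4, so 13^1742 ends in 9.

9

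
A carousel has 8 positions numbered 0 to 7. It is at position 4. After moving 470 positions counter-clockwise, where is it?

6

470 mod 8 = 6 (since 58·8 = 464).
(4 − 6) mod 8 = 6.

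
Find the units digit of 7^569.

Powers of 7 mod 10 repeat with period 4: 7, 9, 3, 1.
569 leaves remainder 1 on division by 4, so 7^569 ends in 7.

7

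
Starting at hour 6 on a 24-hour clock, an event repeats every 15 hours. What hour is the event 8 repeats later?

6

8·15 = 120.
Dividing 120 by 24 gives quotient 5 and remainder 0.
(6 + 0) mod 24 = 6.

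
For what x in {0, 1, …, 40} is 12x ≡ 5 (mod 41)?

38

12⁻¹ ≡ 24 (mod 41) because 12·24 = 288 = 7·41 + 1.
So x ≡ 24·5 = 120 ≡ 38 (mod 41).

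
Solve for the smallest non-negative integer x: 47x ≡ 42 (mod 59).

The inverse of 47 mod 59 is 54 (since 47·54 = 2538 ≡ 1).
So x ≡ 54·42 = 2268 ≡ 26 (mod 59).

26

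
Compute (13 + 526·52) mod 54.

41

526·52 = 27352.
Dividing 27352 by 54 gives quotient 506 and remainder 28.
(13 + 28) mod 54 = 41.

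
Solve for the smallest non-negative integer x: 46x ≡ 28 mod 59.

16

The inverse of 46 mod 59 is 9 (since 46·9 = 414 ≡ 1).
So x ≡ 9·28 = 252 ≡ 16 (mod 59).
Check: 46·16 = 736 = 12·59 + 28.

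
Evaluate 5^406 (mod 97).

Successive squares of 5 mod 97: 5^1≡5, 5^2≡25, 5^4≡43, 5^8≡6, 5^16≡36, 5^32≡35, 5^64≡61, 5^128≡35, 5^256≡61.
Since 406 = 2 + 4 + 16 + 128 + 256 in binary, 5^406 ≡ 25·43·36·35·61 ≡ 94 (mod 97).

94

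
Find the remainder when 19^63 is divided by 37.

By repeated squaring mod 37: 19^1≡19, 19^2≡28, 19^4≡7, 19^8≡12, 19^16≡33, 19^32≡16.
Since 63 = 1 + 2 + 4 + 8 + 16 + 32 in binary, 19^63 ≡ 19·28·7·12·33·16 ≡ 31 (mod 37).

31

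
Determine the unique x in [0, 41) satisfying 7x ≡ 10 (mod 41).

The inverse of 7 mod 41 is 6 (since 7·6 = 42 ≡ 1).
So x ≡ 6·10 = 60 ≡ 19 (mod 41).
Check: 7·19 = 133 = 3·41 + 10.

19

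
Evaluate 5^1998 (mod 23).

Successive squares of 5 mod 23: 5^1≡5, 5^2≡2, 5^4≡4, 5^8≡16, 5^16≡3, 5^32≡9, 5^64≡12, 5^128≡6, 5^256≡13, 5^512≡8, 5^1024≡18.
Since 1998 = 2 + 4 + 8 + 64 + 128 + 256 + 512 + 1024 in binary, 5^1998 ≡ 2·4·16·12·6·13·8·18 ≡ 6 (mod 23).

6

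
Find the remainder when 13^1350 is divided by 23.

By repeated squaring mod 23: 13^1≡13, 13^2≡8, 13^4≡18, 13^8≡2, 13^16≡4, 13^32≡16, 13^64≡3, 13^128≡9, 13^256≡12, 13^512≡6, 13^1024≡13.
Since 1350 = 2 + 4 + 64 + 256 + 1024 in binary, 13^1350 ≡ 8·18·3·12·13 ≡ 2 (mod 23).

2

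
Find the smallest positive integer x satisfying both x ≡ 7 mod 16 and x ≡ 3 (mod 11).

135

Since 11·3 ≡ 1 (mod 16), take x = 3 + 11·((7−3)·3 mod 16) = 3 + 11·12 = 135.
Check: 135 mod 16 = 7, 135 mod 11 = 3.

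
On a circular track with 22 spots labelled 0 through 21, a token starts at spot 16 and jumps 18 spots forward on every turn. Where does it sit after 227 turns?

10

227·18 = 4086.
4086 mod 22 = 16 (since 185·22 = 4070).
(16 + 16) mod 22 = 10.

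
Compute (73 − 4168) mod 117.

4168 = 35·117 + 73, so 4168 mod 117 = 73.
(73 − 73) mod 117 = 0.

0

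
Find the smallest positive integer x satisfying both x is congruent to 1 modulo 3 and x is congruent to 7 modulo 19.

7

Since 19·1 ≡ 1 (mod 3), take x = 7 + 19·((1−7)·1 mod 3) = 7 + 19·0 = 7.
Check: 7 mod 3 = 1, 7 mod 19 = 7.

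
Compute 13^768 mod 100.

21

Successive squares of 13 mod 100: 13^1≡13, 13^2≡69, 13^4≡61, 13^8≡21, 13^16≡41, 13^32≡81, 13^64≡61, 13^128≡21, 13^256≡41, 13^512≡81.
Since 768 = 256 + 512 in binary, 13^768 ≡ 41·81 ≡ 21 (mod 100).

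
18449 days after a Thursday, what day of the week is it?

18449 = 2635·7 + 4, so 18449 mod 7 = 4.
Thursday + 4 days → Monday.

Monday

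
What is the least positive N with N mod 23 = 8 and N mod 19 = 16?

54

Since 19·17 ≡ 1 (mod 23), take x = 16 + 19·((8−16)·17 mod 23) = 16 + 19·2 = 54.
Check: 54 mod 23 = 8, 54 mod 19 = 16.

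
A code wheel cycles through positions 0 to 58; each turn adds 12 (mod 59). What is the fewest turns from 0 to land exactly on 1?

5

12·5 = 60 = 1·59 + 1, so 12⁻¹ ≡ 5 (mod 59).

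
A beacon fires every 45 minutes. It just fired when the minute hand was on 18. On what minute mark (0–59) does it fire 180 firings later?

180·45 = 8100.
Dividing 8100 by 60 gives quotient 135 and remainder 0.
(18 + 0) mod 60 = 18.

18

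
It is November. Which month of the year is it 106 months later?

September

106 = 8·12 + 10, so 106 mod 12 = 10.
November + 10 months → September.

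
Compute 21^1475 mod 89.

68

Successive squares of 21 mod 89: 21^1≡21, 21^2≡85, 21^4≡16, 21^8≡78, 21^16≡32, 21^32≡45, 21^64≡67, 21^128≡39, 21^256≡8, 21^512≡64, 21^1024≡2.
1475 = 1 + 2 + 64 + 128 + 256 + 1024, so 21^1475 ≡ 21·85·67·39·8·2 ≡ 68 (mod 89).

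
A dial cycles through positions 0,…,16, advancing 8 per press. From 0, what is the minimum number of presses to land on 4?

8⁻¹ ≡ 15 (mod 17) because 8·15 = 120 = 7·17 + 1.
Multiplying both sides by 15: x ≡ 15·4 = 60 ≡ 9 (mod 17).
Check: 8·9 = 72 = 4·17 + 4.

9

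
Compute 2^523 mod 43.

By repeated squaring mod 43: 2^1≡2, 2^2≡4, 2^4≡16, 2^8≡41, 2^16≡4, 2^32≡16, 2^64≡41, 2^128≡4, 2^256≡16, 2^512≡41.
523 = 1 + 2 + 8 + 512, so 2^523 ≡ 2·4·41·41 ≡ 32 (mod 43).

32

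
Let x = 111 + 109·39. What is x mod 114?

109·39 = 4251.
4251 = 37·114 + 33, so 4251 mod 114 = 33.
(111 + 33) mod 114 = 30.

30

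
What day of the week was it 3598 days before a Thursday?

3598 − 514·7 = 0, so 3598 ≡ 0 (mod 7).
Thursday − 0 days → Thursday.

Thursday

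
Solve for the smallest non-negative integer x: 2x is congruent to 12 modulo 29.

2⁻¹ ≡ 15 (mod 29) because 2·15 = 30 = 1·29 + 1.
Multiplying both sides by 15: x ≡ 15·12 = 180 ≡ 6 (mod 29).

6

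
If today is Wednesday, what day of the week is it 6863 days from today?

6863 − 980·7 = 3, so 6863 ≡ 3 (mod 7).
Wednesday + 3 days → Saturday.

Saturday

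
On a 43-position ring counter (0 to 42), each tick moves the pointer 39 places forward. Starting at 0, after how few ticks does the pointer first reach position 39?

39⁻¹ ≡ 32 (mod 43) because 39·32 = 1248 = 29·43 + 1.
So x ≡ 32·39 = 1248 ≡ 1 (mod 43).
Check: 39·1 = 39 = 0·43 + 39.

1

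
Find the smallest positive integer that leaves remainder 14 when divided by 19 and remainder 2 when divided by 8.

x ≡ 2 (mod 8) gives x ∈ {2, 10, 18, 26, 34, 42, 50, 58, …}.
The first of these with x mod 19 = 14 is 90.

90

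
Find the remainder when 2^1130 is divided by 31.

Successive squares of 2 mod 31: 2^1≡2, 2^2≡4, 2^4≡16, 2^8≡8, 2^16≡2, 2^32≡4, 2^64≡16, 2^128≡8, 2^256≡2, 2^512≡4, 2^1024≡16.
Since 1130 = 2 + 8 + 32 + 64 + 1024 in binary, 2^1130 ≡ 4·8·4·16·16 ≡ 1 (mod 31).

1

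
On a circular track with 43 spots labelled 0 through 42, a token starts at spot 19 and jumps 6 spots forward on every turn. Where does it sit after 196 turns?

34

196·6 = 1176.
1176 mod 43 = 15 (since 27·43 = 1161).
(19 + 15) mod 43 = 34.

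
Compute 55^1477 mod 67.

4

Successive squares of 55 mod 67: 55^1≡55, 55^2≡10, 55^4≡33, 55^8≡17, 55^16≡21, 55^32≡39, 55^64≡47, 55^128≡65, 55^256≡4, 55^512≡16, 55^1024≡55.
Since 1477 = 1 + 4 + 64 + 128 + 256 + 1024 in binary, 55^1477 ≡ 55·33·47·65·4·55 ≡ 4 (mod 67).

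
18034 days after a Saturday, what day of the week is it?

Monday

18034 − 2576·7 = 2, so 18034 ≡ 2 (mod 7).
Saturday + 2 days → Monday.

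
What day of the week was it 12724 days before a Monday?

Wednesday

12724 mod 7 = 5 (since 1817·7 = 12719).
Monday − 5 days → Wednesday.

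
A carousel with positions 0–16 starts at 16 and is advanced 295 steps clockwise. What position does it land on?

5

295 mod 17 = 6 (since 17·17 = 289).
(16 + 6) mod 17 = 5.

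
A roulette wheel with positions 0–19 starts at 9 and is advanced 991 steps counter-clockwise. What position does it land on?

18

Dividing 991 by 20 gives quotient 49 and remainder 11.
(9 − 11) mod 20 = 18.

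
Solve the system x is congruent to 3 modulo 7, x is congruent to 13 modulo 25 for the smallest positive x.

38

x ≡ 3 (mod 7) gives x ∈ {3, 10, 17, 24, 31, 38}.
The first of these with x mod 25 = 13 is 38.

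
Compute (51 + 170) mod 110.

170 = 1·110 + 60, so 170 mod 110 = 60.
(51 + 60) mod 110 = 1.

1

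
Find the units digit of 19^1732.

1

Powers of 9 mod 10 repeat with period 2: 9, 1.
1732 mod 2 = 0, so the last digit matches 9^2 = 1.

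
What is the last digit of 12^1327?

8

Last digits of 2^n: 2, 4, 8, 6 (period 4).
1327 mod 4 = 3, so the last digit matches 2^3 = 8.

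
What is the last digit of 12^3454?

The units digit of 12^n cycles with period 4: 2, 4, 8, 6, …
3454 leaves remainder 2 on division by 4, so 12^3454 ends in 4.

4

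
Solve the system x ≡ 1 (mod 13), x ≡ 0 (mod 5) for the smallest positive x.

x ≡ 0 (mod 5) gives x ∈ {0, 5, 10, 15, 20, 25, 30, 35, …}.
The first of these with x mod 13 = 1 is 40.

40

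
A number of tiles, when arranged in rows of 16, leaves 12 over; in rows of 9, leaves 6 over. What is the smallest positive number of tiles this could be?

60

x ≡ 6 (mod 9) gives x ∈ {6, 15, 24, 33, 42, 51, 60}.
The first of these with x mod 16 = 12 is 60.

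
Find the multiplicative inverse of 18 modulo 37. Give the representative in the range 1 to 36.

18·35 = 630 = 17·37 + 1, so 18⁻¹ ≡ 35 (mod 37).

35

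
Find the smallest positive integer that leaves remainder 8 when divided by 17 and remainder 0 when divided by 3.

42

x ≡ 0 (mod 3) gives x ∈ {0, 3, 6, 9, 12, 15, 18, 21, …}.
The first of these with x mod 17 = 8 is 42.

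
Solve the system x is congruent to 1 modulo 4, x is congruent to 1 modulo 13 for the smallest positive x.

Since 13·1 ≡ 1 (mod 4), take x = 1 + 13·((1−1)·1 mod 4) = 1 + 13·0 = 1.
Check: 1 mod 4 = 1, 1 mod 13 = 1.

1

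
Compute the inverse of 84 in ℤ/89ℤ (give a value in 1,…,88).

84·71 = 5964 = 67·89 + 1, so 84⁻¹ ≡ 71 (mod 89).

71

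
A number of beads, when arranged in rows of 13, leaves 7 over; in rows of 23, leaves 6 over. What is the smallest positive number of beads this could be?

98

Since 23·4 ≡ 1 (mod 13), take x = 6 + 23·((7−6)·4 mod 13) = 6 + 23·4 = 98.
Check: 98 mod 13 = 7, 98 mod 23 = 6.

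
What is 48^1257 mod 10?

8

Last digits of 8^n: 8, 4, 2, 6 (period 4).
1257 leaves remainder 1 on division by 4, so 48^1257 ends in 8.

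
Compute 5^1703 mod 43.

18

Successive squares of 5 mod 43: 5^1≡5, 5^2≡25, 5^4≡23, 5^8≡13, 5^16≡40, 5^32≡9, 5^64≡38, 5^128≡25, 5^256≡23, 5^512≡13, 5^1024≡40.
1703 = 1 + 2 + 4 + 32 + 128 + 512 + 1024, so 5^1703 ≡ 5·25·23·9·25·13·40 ≡ 18 (mod 43).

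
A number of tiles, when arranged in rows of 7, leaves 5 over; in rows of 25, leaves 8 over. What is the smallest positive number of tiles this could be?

x ≡ 5 (mod 7) gives x ∈ {5, 12, 19, 26, 33}.
The first of these with x mod 25 = 8 is 33.

33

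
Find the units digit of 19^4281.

9

Powers of 9 mod 10 repeat with period 2: 9, 1.
4281 mod 2 = 1, so the last digit matches 9^1 = 9.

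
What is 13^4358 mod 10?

9

Last digits of 3^n: 3, 9, 7, 1 (period 4).
4358 mod 4 = 2, so the last digit matches 3^2 = 9.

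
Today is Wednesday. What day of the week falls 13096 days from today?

Tuesday

13096 = 1870·7 + 6, so 13096 mod 7 = 6.
Wednesday + 6 days → Tuesday.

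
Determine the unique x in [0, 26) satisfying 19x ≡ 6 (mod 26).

The inverse of 19 mod 26 is 11 (since 19·11 = 209 ≡ 1).
Multiplying both sides by 11: x ≡ 11·6 = 66 ≡ 14 (mod 26).

14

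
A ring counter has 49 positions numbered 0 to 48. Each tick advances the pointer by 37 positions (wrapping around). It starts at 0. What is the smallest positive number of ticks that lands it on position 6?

The inverse of 37 mod 49 is 4 (since 37·4 = 148 ≡ 1).
So x ≡ 4·6 = 24 ≡ 24 (mod 49).
Check: 37·24 = 888 = 18·49 + 6.

24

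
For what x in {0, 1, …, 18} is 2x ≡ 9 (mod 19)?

14

The inverse of 2 mod 19 is 10 (since 2·10 = 20 ≡ 1).
Multiplying both sides by 10: x ≡ 10·9 = 90 ≡ 14 (mod 19).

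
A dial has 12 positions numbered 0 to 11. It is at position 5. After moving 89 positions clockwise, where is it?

89 − 7·12 = 5, so 89 ≡ 5 (mod 12).
(5 + 5) mod 12 = 10.

10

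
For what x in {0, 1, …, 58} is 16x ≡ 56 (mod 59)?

The inverse of 16 mod 59 is 48 (since 16·48 = 768 ≡ 1).
Multiplying both sides by 48: x ≡ 48·56 = 2688 ≡ 33 (mod 59).
Check: 16·33 = 528 = 8·59 + 56.

33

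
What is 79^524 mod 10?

1

Last digits of 9^n: 9, 1 (period 2).
524 leaves remainder 0 on division by 2, so 79^524 ends in 1.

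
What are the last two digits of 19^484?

21

Successive squares of 19 mod 100: 19^1≡19, 19^2≡61, 19^4≡21, 19^8≡41, 19^16≡81, 19^32≡61, 19^64≡21, 19^128≡41, 19^256≡81.
484 = 4 + 32 + 64 + 128 + 256, so 19^484 ≡ 21·61·21·41·81 ≡ 21 (mod 100).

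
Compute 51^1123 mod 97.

52

Square-and-reduce mod 97: 51^1≡51, 51^2≡79, 51^4≡33, 51^8≡22, 51^16≡96, 51^32≡1, 51^64≡1, 51^128≡1, 51^256≡1, 51^512≡1, 51^1024≡1.
1123 = 1 + 2 + 32 + 64 + 1024, so 51^1123 ≡ 51·79·1·1·1 ≡ 52 (mod 97).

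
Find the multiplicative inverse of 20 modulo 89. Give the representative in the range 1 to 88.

49

20·49 = 980 = 11·89 + 1, so 20⁻¹ ≡ 49 (mod 89).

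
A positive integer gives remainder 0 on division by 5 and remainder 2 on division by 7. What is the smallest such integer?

x ≡ 0 (mod 5) gives x ∈ {0, 5, 10, 15, 20, 25, 30}.
The first of these with x mod 7 = 2 is 30.

30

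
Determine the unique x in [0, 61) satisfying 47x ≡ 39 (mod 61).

47⁻¹ ≡ 13 (mod 61) because 47·13 = 611 = 10·61 + 1.
Multiplying both sides by 13: x ≡ 13·39 = 507 ≡ 19 (mod 61).

19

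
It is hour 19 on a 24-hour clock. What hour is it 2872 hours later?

Dividing 2872 by 24 gives quotient 119 and remainder 16.
(19 + 16) mod 24 = 11.

11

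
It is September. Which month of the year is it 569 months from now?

Dividing 569 by 12 gives quotient 47 and remainder 5.
September + 5 months → February.

February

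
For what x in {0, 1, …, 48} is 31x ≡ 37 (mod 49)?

17

The inverse of 31 mod 49 is 19 (since 31·19 = 589 ≡ 1).
So x ≡ 19·37 = 703 ≡ 17 (mod 49).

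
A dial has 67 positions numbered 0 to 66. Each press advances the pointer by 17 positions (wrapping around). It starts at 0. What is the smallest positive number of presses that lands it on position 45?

46

17⁻¹ ≡ 4 (mod 67) because 17·4 = 68 = 1·67 + 1.
So x ≡ 4·45 = 180 ≡ 46 (mod 67).
Check: 17·46 = 782 = 11·67 + 45.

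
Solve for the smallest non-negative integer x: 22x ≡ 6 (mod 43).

12

22⁻¹ ≡ 2 (mod 43) because 22·2 = 44 = 1·43 + 1.
Multiplying both sides by 2: x ≡ 2·6 = 12 ≡ 12 (mod 43).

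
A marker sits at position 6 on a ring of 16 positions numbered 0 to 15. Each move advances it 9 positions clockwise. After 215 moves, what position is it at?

215·9 = 1935.
1935 − 120·16 = 15, so 1935 ≡ 15 (mod 16).
(6 + 15) mod 16 = 5.

5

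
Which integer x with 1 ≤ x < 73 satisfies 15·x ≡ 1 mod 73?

15·39 = 585 = 8·73 + 1, so 15⁻¹ ≡ 39 (mod 73).

39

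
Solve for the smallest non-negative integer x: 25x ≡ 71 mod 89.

The inverse of 25 mod 89 is 57 (since 25·57 = 1425 ≡ 1).
Multiplying both sides by 57: x ≡ 57·71 = 4047 ≡ 42 (mod 89).

42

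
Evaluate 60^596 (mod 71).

Square-and-reduce mod 71: 60^1≡60, 60^2≡50, 60^4≡15, 60^8≡12, 60^16≡2, 60^32≡4, 60^64≡16, 60^128≡43, 60^256≡3, 60^512≡9.
596 = 4 + 16 + 64 + 512, so 60^596 ≡ 15·2·16·9 ≡ 60 (mod 71).

60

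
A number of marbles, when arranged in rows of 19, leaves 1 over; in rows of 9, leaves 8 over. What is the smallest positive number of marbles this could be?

Since 9·17 ≡ 1 (mod 19), take x = 8 + 9·((1−8)·17 mod 19) = 8 + 9·14 = 134.
Check: 134 mod 19 = 1, 134 mod 9 = 8.

134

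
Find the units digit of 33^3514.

The units digit of 33^n cycles with period 4: 3, 9, 7, 1, …
3514 leaves remainder 2 on division by 4, so 33^3514 ends in 9.

9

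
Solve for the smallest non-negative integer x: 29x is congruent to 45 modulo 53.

The inverse of 29 mod 53 is 11 (since 29·11 = 319 ≡ 1).
Multiplying both sides by 11: x ≡ 11·45 = 495 ≡ 18 (mod 53).

18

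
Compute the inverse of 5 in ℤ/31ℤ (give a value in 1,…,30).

25

5·25 = 125 = 4·31 + 1, so 5⁻¹ ≡ 25 (mod 31).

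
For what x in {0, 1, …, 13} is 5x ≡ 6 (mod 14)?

4

The inverse of 5 mod 14 is 3 (since 5·3 = 15 ≡ 1).
So x ≡ 3·6 = 18 ≡ 4 (mod 14).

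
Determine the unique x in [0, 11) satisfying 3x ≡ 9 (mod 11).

The inverse of 3 mod 11 is 4 (since 3·4 = 12 ≡ 1).
Multiplying both sides by 4: x ≡ 4·9 = 36 ≡ 3 (mod 11).
Check: 3·3 = 9 = 0·11 + 9.

3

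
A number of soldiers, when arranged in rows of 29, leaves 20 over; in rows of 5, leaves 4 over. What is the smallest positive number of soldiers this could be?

49

x ≡ 4 (mod 5) gives x ∈ {4, 9, 14, 19, 24, 29, 34, 39, …}.
The first of these with x mod 29 = 20 is 49.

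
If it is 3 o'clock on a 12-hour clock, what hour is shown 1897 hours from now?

Dividing 1897 by 12 gives quotient 158 and remainder 1.
3 + 1 → 4 on a 12-hour dial.

4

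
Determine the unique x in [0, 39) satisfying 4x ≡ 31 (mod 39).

37

4⁻¹ ≡ 10 (mod 39) because 4·10 = 40 = 1·39 + 1.
Multiplying both sides by 10: x ≡ 10·31 = 310 ≡ 37 (mod 39).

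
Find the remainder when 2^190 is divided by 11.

1

By repeated squaring mod 11: 2^1≡2, 2^2≡4, 2^4≡5, 2^8≡3, 2^16≡9, 2^32≡4, 2^64≡5, 2^128≡3.
Since 190 = 2 + 4 + 8 + 16 + 32 + 128 in binary, 2^190 ≡ 4·5·3·9·4·3 ≡ 1 (mod 11).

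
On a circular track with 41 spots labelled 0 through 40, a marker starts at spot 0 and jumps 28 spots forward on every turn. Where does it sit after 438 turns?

5

438·28 = 12264.
Dividing 12264 by 41 gives quotient 299 and remainder 5.
(0 + 5) mod 41 = 5.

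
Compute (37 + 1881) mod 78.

46

1881 − 24·78 = 9, so 1881 ≡ 9 (mod 78).
(37 + 9) mod 78 = 46.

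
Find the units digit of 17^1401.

Powers of 7 mod 10 repeat with period 4: 7, 9, 3, 1.
1401 leaves remainder 1 on division by 4, so 17^1401 ends in 7.

7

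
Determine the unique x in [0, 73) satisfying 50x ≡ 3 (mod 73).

50⁻¹ ≡ 19 (mod 73) because 50·19 = 950 = 13·73 + 1.
Multiplying both sides by 19: x ≡ 19·3 = 57 ≡ 57 (mod 73).
Check: 50·57 = 2850 = 39·73 + 3.

57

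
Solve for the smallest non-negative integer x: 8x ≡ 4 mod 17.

9

8⁻¹ ≡ 15 (mod 17) because 8·15 = 120 = 7·17 + 1.
So x ≡ 15·4 = 60 ≡ 9 (mod 17).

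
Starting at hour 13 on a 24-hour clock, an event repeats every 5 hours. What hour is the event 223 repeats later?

223·5 = 1115.
1115 mod 24 = 11 (since 46·24 = 1104).
(13 + 11) mod 24 = 0.

0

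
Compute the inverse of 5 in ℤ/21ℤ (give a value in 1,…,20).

17

21 = 4·5 + 1
5 = 5·1 + 0
Back-substituting gives 5·17 ≡ 1 (mod 21).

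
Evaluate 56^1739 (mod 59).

39

Successive squares of 56 mod 59: 56^1≡56, 56^2≡9, 56^4≡22, 56^8≡12, 56^16≡26, 56^32≡27, 56^64≡21, 56^128≡28, 56^256≡17, 56^512≡53, 56^1024≡36.
1739 = 1 + 2 + 8 + 64 + 128 + 512 + 1024, so 56^1739 ≡ 56·9·12·21·28·53·36 ≡ 39 (mod 59).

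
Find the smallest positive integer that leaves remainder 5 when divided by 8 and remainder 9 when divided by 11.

53

Since 11·3 ≡ 1 (mod 8), take x = 9 + 11·((5−9)·3 mod 8) = 9 + 11·4 = 53.
Check: 53 mod 8 = 5, 53 mod 11 = 9.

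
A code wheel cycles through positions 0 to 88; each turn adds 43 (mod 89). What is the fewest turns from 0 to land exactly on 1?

89 = 2·43 + 3
43 = 14·3 + 1
3 = 3·1 + 0
Back-substituting gives 43·29 ≡ 1 (mod 89).

29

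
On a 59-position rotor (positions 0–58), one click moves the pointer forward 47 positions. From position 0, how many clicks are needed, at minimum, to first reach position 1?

54

59 = 1·47 + 12
47 = 3·12 + 11
12 = 1·11 + 1
11 = 11·1 + 0
Back-substituting gives 47·54 ≡ 1 (mod 59).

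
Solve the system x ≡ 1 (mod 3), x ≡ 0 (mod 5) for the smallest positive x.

10

x ≡ 1 (mod 3) gives x ∈ {1, 4, 7, 10}.
The first of these with x mod 5 = 0 is 10.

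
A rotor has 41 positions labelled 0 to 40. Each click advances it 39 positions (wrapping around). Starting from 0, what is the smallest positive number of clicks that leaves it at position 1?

20

41 = 1·39 + 2
39 = 19·2 + 1
2 = 2·1 + 0
Back-substituting gives 39·20 ≡ 1 (mod 41).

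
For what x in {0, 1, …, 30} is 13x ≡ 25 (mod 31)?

The inverse of 13 mod 31 is 12 (since 13·12 = 156 ≡ 1).
So x ≡ 12·25 = 300 ≡ 21 (mod 31).

21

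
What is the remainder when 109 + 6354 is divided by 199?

Dividing 6354 by 199 gives quotient 31 and remainder 185.
(109 + 185) mod 199 = 95.

95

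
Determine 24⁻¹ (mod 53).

24·42 = 1008 = 19·53 + 1, so 24⁻¹ ≡ 42 (mod 53).

42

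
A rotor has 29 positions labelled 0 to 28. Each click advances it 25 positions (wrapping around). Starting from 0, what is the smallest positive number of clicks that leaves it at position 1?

29 = 1·25 + 4
25 = 6·4 + 1
4 = 4·1 + 0
Back-substituting gives 25·7 ≡ 1 (mod 29).

7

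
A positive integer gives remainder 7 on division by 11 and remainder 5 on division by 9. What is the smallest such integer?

x ≡ 5 (mod 9) gives x ∈ {5, 14, 23, 32, 41, 50, 59, 68, …}.
The first of these with x mod 11 = 7 is 95.

95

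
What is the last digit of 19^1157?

9

The units digit of 19^n cycles with period 2: 9, 1, …
1157 leaves remainder 1 on division by 2, so 19^1157 ends in 9.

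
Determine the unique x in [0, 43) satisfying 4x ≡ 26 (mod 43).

4⁻¹ ≡ 11 (mod 43) because 4·11 = 44 = 1·43 + 1.
So x ≡ 11·26 = 286 ≡ 28 (mod 43).

28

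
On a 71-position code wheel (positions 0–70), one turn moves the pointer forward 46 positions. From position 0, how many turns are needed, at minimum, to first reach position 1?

17

46·17 = 782 = 11·71 + 1, so 46⁻¹ ≡ 17 (mod 71).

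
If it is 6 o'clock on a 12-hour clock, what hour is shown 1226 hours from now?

1226 − 102·12 = 2, so 1226 ≡ 2 (mod 12).
6 + 2 → 8 on a 12-hour dial.

8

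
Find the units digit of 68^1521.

8

The units digit of 68^n cycles with period 4: 8, 4, 2, 6, …
1521 mod 4 = 1, so the last digit matches 8^1 = 8.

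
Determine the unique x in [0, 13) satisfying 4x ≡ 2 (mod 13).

7

4⁻¹ ≡ 10 (mod 13) because 4·10 = 40 = 3·13 + 1.
So x ≡ 10·2 = 20 ≡ 7 (mod 13).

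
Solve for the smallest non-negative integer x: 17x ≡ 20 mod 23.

17⁻¹ ≡ 19 (mod 23) because 17·19 = 323 = 14·23 + 1.
So x ≡ 19·20 = 380 ≡ 12 (mod 23).
Check: 17·12 = 204 = 8·23 + 20.

12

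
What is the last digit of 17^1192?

1

The units digit of 17^n cycles with period 4: 7, 9, 3, 1, …
1192 leaves remainder 0 on division by 4, so 17^1192 ends in 1.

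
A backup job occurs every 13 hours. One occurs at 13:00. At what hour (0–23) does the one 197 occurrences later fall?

197·13 = 2561.
2561 mod 24 = 17 (since 106·24 = 2544).
(13 + 17) mod 24 = 6.

6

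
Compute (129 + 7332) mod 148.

7332 − 49·148 = 80, so 7332 ≡ 80 (mod 148).
(129 + 80) mod 148 = 61.

61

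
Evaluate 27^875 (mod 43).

42

Successive squares of 27 mod 43: 27^1≡27, 27^2≡41, 27^4≡4, 27^8≡16, 27^16≡41, 27^32≡4, 27^64≡16, 27^128≡41, 27^256≡4, 27^512≡16.
Since 875 = 1 + 2 + 8 + 32 + 64 + 256 + 512 in binary, 27^875 ≡ 27·41·16·4·16·4·16 ≡ 42 (mod 43).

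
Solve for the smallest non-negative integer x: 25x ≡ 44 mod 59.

23

The inverse of 25 mod 59 is 26 (since 25·26 = 650 ≡ 1).
So x ≡ 26·44 = 1144 ≡ 23 (mod 59).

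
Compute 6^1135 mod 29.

6

Successive squares of 6 mod 29: 6^1≡6, 6^2≡7, 6^4≡20, 6^8≡23, 6^16≡7, 6^32≡20, 6^64≡23, 6^128≡7, 6^256≡20, 6^512≡23, 6^1024≡7.
Since 1135 = 1 + 2 + 4 + 8 + 32 + 64 + 1024 in binary, 6^1135 ≡ 6·7·20·23·20·23·7 ≡ 6 (mod 29).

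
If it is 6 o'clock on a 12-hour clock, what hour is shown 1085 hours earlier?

1

Dividing 1085 by 12 gives quotient 90 and remainder 5.
6 − 5 → 1 on a 12-hour dial.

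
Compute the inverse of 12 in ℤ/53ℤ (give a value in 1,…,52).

53 = 4·12 + 5
12 = 2·5 + 2
5 = 2·2 + 1
2 = 2·1 + 0
Back-substituting gives 12·31 ≡ 1 (mod 53).

31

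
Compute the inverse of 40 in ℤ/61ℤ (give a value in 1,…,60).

61 = 1·40 + 21
40 = 1·21 + 19
21 = 1·19 + 2
19 = 9·2 + 1
2 = 2·1 + 0
Back-substituting gives 40·29 ≡ 1 (mod 61).

29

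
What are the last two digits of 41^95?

01

Successive squares of 41 mod 100: 41^1≡41, 41^2≡81, 41^4≡61, 41^8≡21, 41^16≡41, 41^32≡81, 41^64≡61.
Since 95 = 1 + 2 + 4 + 8 + 16 + 64 in binary, 41^95 ≡ 41·81·61·21·41·61 ≡ 1 (mod 100).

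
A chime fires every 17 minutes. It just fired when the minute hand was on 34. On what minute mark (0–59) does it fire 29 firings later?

29·17 = 493.
Dividing 493 by 60 gives quotient 8 and remainder 13.
(34 + 13) mod 60 = 47.

47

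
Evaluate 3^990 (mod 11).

1

Successive squares of 3 mod 11: 3^1≡3, 3^2≡9, 3^4≡4, 3^8≡5, 3^16≡3, 3^32≡9, 3^64≡4, 3^128≡5, 3^256≡3, 3^512≡9.
990 = 2 + 4 + 8 + 16 + 64 + 128 + 256 + 512, so 3^990 ≡ 9·4·5·3·4·5·3·9 ≡ 1 (mod 11).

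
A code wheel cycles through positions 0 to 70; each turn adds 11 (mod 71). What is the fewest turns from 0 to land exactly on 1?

71 = 6·11 + 5
11 = 2·5 + 1
5 = 5·1 + 0
Back-substituting gives 11·13 ≡ 1 (mod 71).

13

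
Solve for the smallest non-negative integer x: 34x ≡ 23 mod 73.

The inverse of 34 mod 73 is 58 (since 34·58 = 1972 ≡ 1).
Multiplying both sides by 58: x ≡ 58·23 = 1334 ≡ 20 (mod 73).

20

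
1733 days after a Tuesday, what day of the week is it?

1733 − 247·7 = 4, so 1733 ≡ 4 (mod 7).
Tuesday + 4 days → Saturday.

Saturday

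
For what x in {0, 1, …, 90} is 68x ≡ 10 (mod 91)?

51

The inverse of 68 mod 91 is 87 (since 68·87 = 5916 ≡ 1).
So x ≡ 87·10 = 870 ≡ 51 (mod 91).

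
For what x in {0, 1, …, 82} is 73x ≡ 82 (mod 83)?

The inverse of 73 mod 83 is 58 (since 73·58 = 4234 ≡ 1).
So x ≡ 58·82 = 4756 ≡ 25 (mod 83).

25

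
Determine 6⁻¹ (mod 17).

3

17 = 2·6 + 5
6 = 1·5 + 1
5 = 5·1 + 0
Back-substituting gives 6·3 ≡ 1 (mod 17).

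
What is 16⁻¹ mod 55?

31

16·31 = 496 = 9·55 + 1, so 16⁻¹ ≡ 31 (mod 55).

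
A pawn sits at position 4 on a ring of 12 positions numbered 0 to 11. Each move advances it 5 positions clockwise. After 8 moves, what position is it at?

8

8·5 = 40.
40 mod 12 = 4 (since 3·12 = 36).
(4 + 4) mod 12 = 8.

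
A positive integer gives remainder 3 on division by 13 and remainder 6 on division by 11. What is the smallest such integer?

94

Since 11·6 ≡ 1 (mod 13), take x = 6 + 11·((3−6)·6 mod 13) = 6 + 11·8 = 94.
Check: 94 mod 13 = 3, 94 mod 11 = 6.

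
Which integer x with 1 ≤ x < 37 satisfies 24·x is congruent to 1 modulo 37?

17

24·17 = 408 = 11·37 + 1, so 24⁻¹ ≡ 17 (mod 37).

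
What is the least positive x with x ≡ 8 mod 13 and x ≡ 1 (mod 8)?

73

x ≡ 1 (mod 8) gives x ∈ {1, 9, 17, 25, 33, 41, 49, 57, …}.
The first of these with x mod 13 = 8 is 73.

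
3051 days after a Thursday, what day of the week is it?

Wednesday

3051 mod 7 = 6 (since 435·7 = 3045).
Thursday + 6 days → Wednesday.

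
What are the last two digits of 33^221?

33

By repeated squaring mod 100: 33^1≡33, 33^2≡89, 33^4≡21, 33^8≡41, 33^16≡81, 33^32≡61, 33^64≡21, 33^128≡41.
221 = 1 + 4 + 8 + 16 + 64 + 128, so 33^221 ≡ 33·21·41·81·21·41 ≡ 33 (mod 100).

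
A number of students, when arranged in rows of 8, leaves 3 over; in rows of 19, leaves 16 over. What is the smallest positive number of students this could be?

x ≡ 3 (mod 8) gives x ∈ {3, 11, 19, 27, 35}.
The first of these with x mod 19 = 16 is 35.

35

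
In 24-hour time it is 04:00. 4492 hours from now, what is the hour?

8

4492 − 187·24 = 4, so 4492 ≡ 4 (mod 24).
(4 + 4) mod 24 = 8.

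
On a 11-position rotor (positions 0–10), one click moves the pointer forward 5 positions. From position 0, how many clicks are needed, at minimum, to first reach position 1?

9

5·9 = 45 = 4·11 + 1, so 5⁻¹ ≡ 9 (mod 11).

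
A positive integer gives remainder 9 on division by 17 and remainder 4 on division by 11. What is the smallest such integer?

x ≡ 4 (mod 11) gives x ∈ {4, 15, 26}.
The first of these with x mod 17 = 9 is 26.

26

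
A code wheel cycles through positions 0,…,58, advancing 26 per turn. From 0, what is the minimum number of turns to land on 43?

26⁻¹ ≡ 25 (mod 59) because 26·25 = 650 = 11·59 + 1.
So x ≡ 25·43 = 1075 ≡ 13 (mod 59).

13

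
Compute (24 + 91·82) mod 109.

91·82 = 7462.
7462 = 68·109 + 50, so 7462 mod 109 = 50.
(24 + 50) mod 109 = 74.

74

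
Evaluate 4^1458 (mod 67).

9

Square-and-reduce mod 67: 4^1≡4, 4^2≡16, 4^4≡55, 4^8≡10, 4^16≡33, 4^32≡17, 4^64≡21, 4^128≡39, 4^256≡47, 4^512≡65, 4^1024≡4.
Since 1458 = 2 + 16 + 32 + 128 + 256 + 1024 in binary, 4^1458 ≡ 16·33·17·39·47·4 ≡ 9 (mod 67).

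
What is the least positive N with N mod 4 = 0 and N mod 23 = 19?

88

x ≡ 0 (mod 4) gives x ∈ {0, 4, 8, 12, 16, 20, 24, 28, …}.
The first of these with x mod 23 = 19 is 88.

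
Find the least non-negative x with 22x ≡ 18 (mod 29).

14

22⁻¹ ≡ 4 (mod 29) because 22·4 = 88 = 3·29 + 1.
Multiplying both sides by 4: x ≡ 4·18 = 72 ≡ 14 (mod 29).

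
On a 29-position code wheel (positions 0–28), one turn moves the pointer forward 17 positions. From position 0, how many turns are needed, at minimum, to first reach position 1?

29 = 1·17 + 12
17 = 1·12 + 5
12 = 2·5 + 2
5 = 2·2 + 1
2 = 2·1 + 0
Back-substituting gives 17·12 ≡ 1 (mod 29).

12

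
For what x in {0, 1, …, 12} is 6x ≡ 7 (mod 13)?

6⁻¹ ≡ 11 (mod 13) because 6·11 = 66 = 5·13 + 1.
So x ≡ 11·7 = 77 ≡ 12 (mod 13).
Check: 6·12 = 72 = 5·13 + 7.

12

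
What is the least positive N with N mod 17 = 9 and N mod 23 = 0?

x ≡ 9 (mod 17) gives x ∈ {9, 26, 43, 60, 77, 94, 111, 128, …}.
The first of these with x mod 23 = 0 is 230.

230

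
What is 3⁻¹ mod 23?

8

3·8 = 24 = 1·23 + 1, so 3⁻¹ ≡ 8 (mod 23).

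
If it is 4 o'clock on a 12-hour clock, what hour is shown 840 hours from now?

4

Dividing 840 by 12 gives quotient 70 and remainder 0.
4 + 0 → 4 on a 12-hour dial.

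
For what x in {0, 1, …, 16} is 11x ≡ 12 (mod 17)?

15

The inverse of 11 mod 17 is 14 (since 11·14 = 154 ≡ 1).
Multiplying both sides by 14: x ≡ 14·12 = 168 ≡ 15 (mod 17).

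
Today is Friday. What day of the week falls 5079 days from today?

5079 − 725·7 = 4, so 5079 ≡ 4 (mod 7).
Friday + 4 days → Tuesday.

Tuesday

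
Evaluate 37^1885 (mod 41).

1

By repeated squaring mod 41: 37^1≡37, 37^2≡16, 37^4≡10, 37^8≡18, 37^16≡37, 37^32≡16, 37^64≡10, 37^128≡18, 37^256≡37, 37^512≡16, 37^1024≡10.
1885 = 1 + 4 + 8 + 16 + 64 + 256 + 512 + 1024, so 37^1885 ≡ 37·10·18·37·10·37·16·10 ≡ 1 (mod 41).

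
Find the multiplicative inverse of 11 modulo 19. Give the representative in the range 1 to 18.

11·7 = 77 = 4·19 + 1, so 11⁻¹ ≡ 7 (mod 19).

7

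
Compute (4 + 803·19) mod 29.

7

803·19 = 15257.
Dividing 15257 by 29 gives quotient 526 and remainder 3.
(4 + 3) mod 29 = 7.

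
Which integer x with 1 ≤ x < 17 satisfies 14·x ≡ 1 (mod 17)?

11

14·11 = 154 = 9·17 + 1, so 14⁻¹ ≡ 11 (mod 17).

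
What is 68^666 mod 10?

The units digit of 68^n cycles with period 4: 8, 4, 2, 6, …
666 leaves remainder 2 on division by 4, so 68^666 ends in 4.

4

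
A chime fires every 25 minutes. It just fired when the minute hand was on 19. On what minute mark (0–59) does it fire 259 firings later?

259·25 = 6475.
6475 − 107·60 = 55, so 6475 ≡ 55 (mod 60).
(19 + 55) mod 60 = 14.

14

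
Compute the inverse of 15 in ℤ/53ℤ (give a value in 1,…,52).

46

53 = 3·15 + 8
15 = 1·8 + 7
8 = 1·7 + 1
7 = 7·1 + 0
Back-substituting gives 15·46 ≡ 1 (mod 53).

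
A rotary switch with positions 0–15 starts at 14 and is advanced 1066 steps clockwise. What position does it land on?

8

1066 − 66·16 = 10, so 1066 ≡ 10 (mod 16).
(14 + 10) mod 16 = 8.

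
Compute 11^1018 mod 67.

4

Square-and-reduce mod 67: 11^1≡11, 11^2≡54, 11^4≡35, 11^8≡19, 11^16≡26, 11^32≡6, 11^64≡36, 11^128≡23, 11^256≡60, 11^512≡49.
1018 = 2 + 8 + 16 + 32 + 64 + 128 + 256 + 512, so 11^1018 ≡ 54·19·26·6·36·23·60·49 ≡ 4 (mod 67).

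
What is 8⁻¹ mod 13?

13 = 1·8 + 5
8 = 1·5 + 3
5 = 1·3 + 2
3 = 1·2 + 1
2 = 2·1 + 0
Back-substituting gives 8·5 ≡ 1 (mod 13).

5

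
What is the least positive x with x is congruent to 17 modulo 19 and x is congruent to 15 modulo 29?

Since 29·2 ≡ 1 (mod 19), take x = 15 + 29·((17−15)·2 mod 19) = 15 + 29·4 = 131.
Check: 131 mod 19 = 17, 131 mod 29 = 15.

131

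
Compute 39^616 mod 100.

Square-and-reduce mod 100: 39^1≡39, 39^2≡21, 39^4≡41, 39^8≡81, 39^16≡61, 39^32≡21, 39^64≡41, 39^128≡81, 39^256≡61, 39^512≡21.
Since 616 = 8 + 32 + 64 + 512 in binary, 39^616 ≡ 81·21·41·21 ≡ 61 (mod 100).

61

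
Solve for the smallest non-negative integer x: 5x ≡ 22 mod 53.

15

5⁻¹ ≡ 32 (mod 53) because 5·32 = 160 = 3·53 + 1.
So x ≡ 32·22 = 704 ≡ 15 (mod 53).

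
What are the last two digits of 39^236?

61

Successive squares of 39 mod 100: 39^1≡39, 39^2≡21, 39^4≡41, 39^8≡81, 39^16≡61, 39^32≡21, 39^64≡41, 39^128≡81.
236 = 4 + 8 + 32 + 64 + 128, so 39^236 ≡ 41·81·21·41·81 ≡ 61 (mod 100).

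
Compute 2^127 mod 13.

11

Square-and-reduce mod 13: 2^1≡2, 2^2≡4, 2^4≡3, 2^8≡9, 2^16≡3, 2^32≡9, 2^64≡3.
127 = 1 + 2 + 4 + 8 + 16 + 32 + 64, so 2^127 ≡ 2·4·3·9·3·9·3 ≡ 11 (mod 13).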